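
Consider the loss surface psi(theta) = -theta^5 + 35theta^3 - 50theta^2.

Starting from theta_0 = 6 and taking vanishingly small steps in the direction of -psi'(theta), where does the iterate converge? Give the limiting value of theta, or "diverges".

psi'(theta) = -5theta(theta - 4)(theta - 1)(theta + 5), so psi'(6) = -3300.
Gradient descent moves in the -psi' direction, i.e. theta is increasing.
There is no critical point above theta=6, and psi' keeps the same sign, so the iterate runs off to +∞.

diverges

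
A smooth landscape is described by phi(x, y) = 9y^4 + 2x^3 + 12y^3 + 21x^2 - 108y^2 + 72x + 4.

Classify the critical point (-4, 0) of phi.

local maximum

The mixed partial ∂²phi/∂x∂y is 0, so the Hessian at any point is diag(phi_xx, phi_yy) = diag(6(2x + 7), 36(3y^2 + 2y - 6)).
At (-4, 0): H = diag(-6, -216).
Both eigenvalues are negative, so H is negative definite: a local maximum.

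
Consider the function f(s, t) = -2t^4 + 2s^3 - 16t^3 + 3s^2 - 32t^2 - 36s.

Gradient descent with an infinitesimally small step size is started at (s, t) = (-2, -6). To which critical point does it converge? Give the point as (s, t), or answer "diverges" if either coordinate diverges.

f is separable, so gradient descent decouples: s follows -∂f/∂s, t follows -∂f/∂t.
∂f/∂s = 6(s - 2)(s + 3); at s=-2 this is -24, so s increases.
∂f/∂t = -8t(t + 2)(t + 4); at t=-6 this is 384, so t decreases.
The t-coordinate has no critical point in that direction and runs off to infinity.

diverges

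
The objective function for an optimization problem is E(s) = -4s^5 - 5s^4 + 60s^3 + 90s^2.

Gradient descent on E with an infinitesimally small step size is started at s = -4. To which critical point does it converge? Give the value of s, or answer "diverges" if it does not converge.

-3

E'(s) = -20s(s - 3)(s + 1)(s + 3), so E'(-4) = -1680.
Gradient descent moves in the -E' direction, i.e. s is increasing.
The nearest critical point in that direction is s = -3, where E'' = 720 > 0 (a local minimum). The iterate converges there.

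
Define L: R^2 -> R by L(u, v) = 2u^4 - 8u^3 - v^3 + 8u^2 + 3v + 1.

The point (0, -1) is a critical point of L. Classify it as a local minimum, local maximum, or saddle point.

The mixed partial ∂²L/∂u∂v is 0, so the Hessian at any point is diag(L_uu, L_vv) = diag(8(3u^2 - 6u + 2), -6v).
At (0, -1): H = diag(16, 6).
Both eigenvalues are positive, so H is positive definite: a local minimum.

local minimum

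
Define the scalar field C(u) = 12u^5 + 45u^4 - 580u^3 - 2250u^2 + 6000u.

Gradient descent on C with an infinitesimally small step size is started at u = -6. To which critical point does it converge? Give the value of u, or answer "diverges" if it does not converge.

diverges

C'(u) = 60(u - 5)(u - 1)(u + 4)(u + 5), so C'(-6) = 9240.
Gradient descent moves in the -C' direction, i.e. u is decreasing.
There is no critical point below u=-6, and C' keeps the same sign, so the iterate runs off to −∞.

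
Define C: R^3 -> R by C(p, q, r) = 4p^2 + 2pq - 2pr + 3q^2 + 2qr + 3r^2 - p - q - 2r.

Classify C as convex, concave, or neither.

convex

C is quadratic, so its Hessian is the constant matrix H = [[8, 2, -2], [2, 6, 2], [-2, 2, 6]].
Leading principal minors: 8, 44, 192.
All positive ⇒ H ≻ 0 ⇒ convex.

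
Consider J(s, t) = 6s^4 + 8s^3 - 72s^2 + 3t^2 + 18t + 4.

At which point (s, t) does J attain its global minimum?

J(s,t) separates as P(s) + Q(t) + 4, so its minimum is min P + min Q + 4.
P'(s) = 24s(s - 2)(s + 3) vanishes at s ∈ {-3, 0, 2}; Q'(t) = 6(t + 3) vanishes at t ∈ {-3}.
Local minima of P (where P''>0): P(-3)=-378, P(2)=-128. Local minima of Q: Q(-3)=-27.
So the global minimum of J is P(-3) + Q(-3) + 4 = -378 − 27 + 4 = -401, attained at (-3, -3).

(-3, -3)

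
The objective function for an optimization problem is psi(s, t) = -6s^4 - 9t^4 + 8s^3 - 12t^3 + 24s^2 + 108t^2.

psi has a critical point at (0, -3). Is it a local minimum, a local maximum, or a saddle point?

The mixed partial ∂²psi/∂s∂t is 0, so the Hessian at any point is diag(psi_ss, psi_tt) = diag(24(-3s^2 + 2s + 2), 36(-3t^2 - 2t + 6)).
At (0, -3): H = diag(48, -540).
The eigenvalues have opposite signs, so H is indefinite: a saddle point.

saddle point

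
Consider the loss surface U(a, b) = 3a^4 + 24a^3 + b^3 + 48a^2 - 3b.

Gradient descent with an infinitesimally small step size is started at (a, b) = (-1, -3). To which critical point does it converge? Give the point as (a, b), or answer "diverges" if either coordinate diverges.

diverges

U is separable, so gradient descent decouples: a follows -∂U/∂a, b follows -∂U/∂b.
∂U/∂a = 12a(a + 2)(a + 4); at a=-1 this is -36, so a increases.
∂U/∂b = 3(b - 1)(b + 1); at b=-3 this is 24, so b decreases.
The b-coordinate has no critical point in that direction and runs off to infinity.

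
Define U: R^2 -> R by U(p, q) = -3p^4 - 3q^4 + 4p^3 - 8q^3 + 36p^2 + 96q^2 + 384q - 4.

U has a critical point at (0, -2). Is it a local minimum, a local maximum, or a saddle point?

The mixed partial ∂²U/∂p∂q is 0, so the Hessian at any point is diag(U_pp, U_qq) = diag(12(-3p^2 + 2p + 6), 12(-3q^2 - 4q + 16)).
At (0, -2): H = diag(72, 144).
Both eigenvalues are positive, so H is positive definite: a local minimum.

local minimum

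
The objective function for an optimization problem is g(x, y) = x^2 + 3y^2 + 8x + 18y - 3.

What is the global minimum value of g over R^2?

-46

g(x,y) separates as P(x) + Q(y) − 3, so its minimum is min P + min Q − 3.
P'(x) = 2x + 8 vanishes at x ∈ {-4}; Q'(y) = 6y + 18 vanishes at y ∈ {-3}.
Local minima of P (where P''>0): P(-4)=-16. Local minima of Q: Q(-3)=-27.
So the global minimum of g is P(-4) + Q(-3) − 3 = -16 − 27 − 3 = -46, attained at (-4, -3).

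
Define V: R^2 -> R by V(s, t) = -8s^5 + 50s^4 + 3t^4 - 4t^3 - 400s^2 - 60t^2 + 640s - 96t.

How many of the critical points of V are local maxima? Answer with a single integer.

V separates as a function of s plus a function of t, so ∇V=0 decouples.
∂V/∂s = -40(s - 4)(s - 2)(s - 1)(s + 2) = 0 at s ∈ {-2, 1, 2, 4}; ∂V/∂t = 12(t - 4)(t + 1)(t + 2) = 0 at t ∈ {-2, -1, 4}.
The Hessian is diagonal: diag(V_ss, V_tt). Second derivatives: V_ss(-2)=2880, V_ss(1)=-360, V_ss(2)=320, V_ss(4)=-1440; V_tt(-2)=72, V_tt(-1)=-60, V_tt(4)=360.
Local maxima occur where both diagonal entries negative: (1, -1), (4, -1). Count: 2.

2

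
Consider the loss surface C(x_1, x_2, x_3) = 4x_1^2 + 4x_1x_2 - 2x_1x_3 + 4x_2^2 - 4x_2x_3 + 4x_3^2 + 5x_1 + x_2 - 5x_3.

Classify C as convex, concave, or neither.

C is quadratic, so its Hessian is the constant matrix H = [[8, 4, -2], [4, 8, -4], [-2, -4, 8]].
Leading principal minors: 8, 48, 288.
All positive ⇒ H ≻ 0 ⇒ convex.

convex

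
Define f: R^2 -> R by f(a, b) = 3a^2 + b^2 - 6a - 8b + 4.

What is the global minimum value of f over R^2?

f(a,b) separates as P(a) + Q(b) + 4, so its minimum is min P + min Q + 4.
P'(a) = 6a - 6 vanishes at a ∈ {1}; Q'(b) = 2b - 8 vanishes at b ∈ {4}.
Local minima of P (where P''>0): P(1)=-3. Local minima of Q: Q(4)=-16.
So the global minimum of f is P(1) + Q(4) + 4 = -3 − 16 + 4 = -15, attained at (1, 4).

-15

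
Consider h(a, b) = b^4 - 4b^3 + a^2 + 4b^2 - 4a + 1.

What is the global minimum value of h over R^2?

h(a,b) separates as P(a) + Q(b) + 1, so its minimum is min P + min Q + 1.
P'(a) = 2a - 4 vanishes at a ∈ {2}; Q'(b) = 4b(b - 2)(b - 1) vanishes at b ∈ {0, 1, 2}.
Local minima of P (where P''>0): P(2)=-4. Local minima of Q: Q(0)=0, Q(2)=0.
So the global minimum of h is P(2) + Q(0) + 1 = -4 + 0 + 1 = -3, attained at (2, 0).

-3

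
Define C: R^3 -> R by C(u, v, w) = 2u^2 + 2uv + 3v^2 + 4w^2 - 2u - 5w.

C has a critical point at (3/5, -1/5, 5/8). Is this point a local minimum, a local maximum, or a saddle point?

local minimum

The Hessian is constant: H = [[4, 2, 0], [2, 6, 0], [0, 0, 8]].
Leading principal minors: Δ₁ = 4, Δ₂ = 20, Δ₃ = 160.
All leading minors are positive, so H is positive definite: a local minimum.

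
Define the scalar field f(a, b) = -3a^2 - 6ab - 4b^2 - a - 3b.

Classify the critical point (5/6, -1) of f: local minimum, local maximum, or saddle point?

The Hessian of f is constant: H = [[-6, -6], [-6, -8]].
det(H) = (-6)·(-8) − (-6)² = 12.
det(H) > 0 and tr(H) = -14 < 0, so H is negative definite and the point is a local maximum.

local maximum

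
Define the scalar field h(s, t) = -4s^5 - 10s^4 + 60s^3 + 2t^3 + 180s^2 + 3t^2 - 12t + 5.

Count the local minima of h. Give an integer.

h separates as a function of s plus a function of t, so ∇h=0 decouples.
∂h/∂s = -20s(s - 3)(s + 2)(s + 3) = 0 at s ∈ {-3, -2, 0, 3}; ∂h/∂t = 6(t - 1)(t + 2) = 0 at t ∈ {-2, 1}.
The Hessian is diagonal: diag(h_ss, h_tt). Second derivatives: h_ss(-3)=360, h_ss(-2)=-200, h_ss(0)=360, h_ss(3)=-1800; h_tt(-2)=-18, h_tt(1)=18.
Local minima occur where both diagonal entries positive: (-3, 1), (0, 1). Count: 2.

2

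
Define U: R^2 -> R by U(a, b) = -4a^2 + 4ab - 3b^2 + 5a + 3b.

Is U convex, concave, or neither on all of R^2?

U is quadratic, so its Hessian is the constant matrix H = [[-8, 4], [4, -6]].
det(H) = 32, tr(H) = -14.
det(H) > 0 and tr(H) < 0, so H is negative definite everywhere: concave.

concave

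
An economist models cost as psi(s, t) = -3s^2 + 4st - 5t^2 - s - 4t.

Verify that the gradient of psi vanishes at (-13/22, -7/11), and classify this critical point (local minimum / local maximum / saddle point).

∇psi = (-6s + 4t - 1, 4s - 10t - 4); substituting (-13/22, -7/11) gives ∇psi = (0, 0), so (-13/22, -7/11) is indeed a critical point.
The Hessian of psi is constant: H = [[-6, 4], [4, -10]].
det(H) = (-6)·(-10) − 4² = 44.
det(H) > 0 and tr(H) = -16 < 0, so H is negative definite and the point is a local maximum.

local maximum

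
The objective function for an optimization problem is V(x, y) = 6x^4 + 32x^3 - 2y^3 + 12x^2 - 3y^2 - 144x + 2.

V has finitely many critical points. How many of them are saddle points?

V separates as a function of x plus a function of y, so ∇V=0 decouples.
∂V/∂x = 24(x - 1)(x + 2)(x + 3) = 0 at x ∈ {-3, -2, 1}; ∂V/∂y = -6y(y + 1) = 0 at y ∈ {-1, 0}.
The Hessian is diagonal: diag(V_xx, V_yy). Second derivatives: V_xx(-3)=96, V_xx(-2)=-72, V_xx(1)=288; V_yy(-1)=6, V_yy(0)=-6.
Saddle points occur where the two diagonal entries have opposite signs: (-3, 0), (-2, -1), (1, 0). Count: 3.

3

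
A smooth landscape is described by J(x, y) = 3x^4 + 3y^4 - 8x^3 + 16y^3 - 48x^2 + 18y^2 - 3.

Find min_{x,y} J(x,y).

-542

J(x,y) separates as P(x) + Q(y) − 3, so its minimum is min P + min Q − 3.
P'(x) = 12x(x - 4)(x + 2) vanishes at x ∈ {-2, 0, 4}; Q'(y) = 12y(y + 1)(y + 3) vanishes at y ∈ {-3, -1, 0}.
Local minima of P (where P''>0): P(-2)=-80, P(4)=-512. Local minima of Q: Q(-3)=-27, Q(0)=0.
So the global minimum of J is P(4) + Q(-3) − 3 = -512 − 27 − 3 = -542, attained at (4, -3).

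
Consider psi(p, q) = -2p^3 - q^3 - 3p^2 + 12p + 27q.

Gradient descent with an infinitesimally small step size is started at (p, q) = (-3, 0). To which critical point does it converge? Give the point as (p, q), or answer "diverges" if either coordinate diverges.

psi is separable, so gradient descent decouples: p follows -∂psi/∂p, q follows -∂psi/∂q.
∂psi/∂p = -6(p - 1)(p + 2); at p=-3 this is -24, so p increases.
∂psi/∂q = -3(q - 3)(q + 3); at q=0 this is 27, so q decreases.
p converges to its nearest critical value -2 (a local min of the p-part); q converges to -3. The iterate converges to (-2, -3).

(-2, -3)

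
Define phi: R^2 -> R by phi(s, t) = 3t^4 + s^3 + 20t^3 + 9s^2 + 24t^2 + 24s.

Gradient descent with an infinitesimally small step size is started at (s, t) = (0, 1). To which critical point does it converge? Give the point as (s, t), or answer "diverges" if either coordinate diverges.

(-2, 0)

phi is separable, so gradient descent decouples: s follows -∂phi/∂s, t follows -∂phi/∂t.
∂phi/∂s = 3(s + 2)(s + 4); at s=0 this is 24, so s decreases.
∂phi/∂t = 12t(t + 1)(t + 4); at t=1 this is 120, so t decreases.
s converges to its nearest critical value -2 (a local min of the s-part); t converges to 0. The iterate converges to (-2, 0).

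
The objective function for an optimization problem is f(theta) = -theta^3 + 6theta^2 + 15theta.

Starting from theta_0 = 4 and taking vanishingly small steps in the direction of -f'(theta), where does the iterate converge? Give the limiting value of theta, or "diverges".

f'(theta) = -3(theta - 5)(theta + 1), so f'(4) = 15.
Gradient descent moves in the -f' direction, i.e. theta is decreasing.
The nearest critical point in that direction is theta = -1, where f'' = 18 > 0 (a local minimum). The iterate converges there.

-1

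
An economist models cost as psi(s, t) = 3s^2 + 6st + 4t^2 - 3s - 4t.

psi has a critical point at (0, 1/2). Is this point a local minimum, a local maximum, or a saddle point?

local minimum

The Hessian of psi is constant: H = [[6, 6], [6, 8]].
det(H) = 6·8 − 6² = 12.
det(H) > 0 and tr(H) = 14 > 0, so H is positive definite and the point is a local minimum.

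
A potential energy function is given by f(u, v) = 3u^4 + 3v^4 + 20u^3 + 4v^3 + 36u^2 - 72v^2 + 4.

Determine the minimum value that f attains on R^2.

-636

f(u,v) separates as P(u) + Q(v) + 4, so its minimum is min P + min Q + 4.
P'(u) = 12u(u + 2)(u + 3) vanishes at u ∈ {-3, -2, 0}; Q'(v) = 12v(v - 3)(v + 4) vanishes at v ∈ {-4, 0, 3}.
Local minima of P (where P''>0): P(-3)=27, P(0)=0. Local minima of Q: Q(-4)=-640, Q(3)=-297.
So the global minimum of f is P(0) + Q(-4) + 4 = 0 − 640 + 4 = -636, attained at (0, -4).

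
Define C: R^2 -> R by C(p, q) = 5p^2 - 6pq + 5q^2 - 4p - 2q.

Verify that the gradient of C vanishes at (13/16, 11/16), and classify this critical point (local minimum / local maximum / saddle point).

local minimum

∇C = (10p - 6q - 4, -6p + 10q - 2); substituting (13/16, 11/16) gives ∇C = (0, 0), so (13/16, 11/16) is indeed a critical point.
The Hessian of C is constant: H = [[10, -6], [-6, 10]].
det(H) = 10·10 − (-6)² = 64.
det(H) > 0 and tr(H) = 20 > 0, so H is positive definite and the point is a local minimum.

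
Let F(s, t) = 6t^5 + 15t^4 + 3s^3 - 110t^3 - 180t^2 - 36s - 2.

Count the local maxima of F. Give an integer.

2

F separates as a function of s plus a function of t, so ∇F=0 decouples.
∂F/∂s = 9(s - 2)(s + 2) = 0 at s ∈ {-2, 2}; ∂F/∂t = 30t(t - 3)(t + 1)(t + 4) = 0 at t ∈ {-4, -1, 0, 3}.
The Hessian is diagonal: diag(F_ss, F_tt). Second derivatives: F_ss(-2)=-36, F_ss(2)=36; F_tt(-4)=-2520, F_tt(-1)=360, F_tt(0)=-360, F_tt(3)=2520.
Local maxima occur where both diagonal entries negative: (-2, -4), (-2, 0). Count: 2.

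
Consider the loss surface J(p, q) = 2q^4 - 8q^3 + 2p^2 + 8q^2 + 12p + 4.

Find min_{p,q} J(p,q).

-14

J(p,q) separates as A(p) + B(q) + 4, so its minimum is min A + min B + 4.
A'(p) = 4p + 12 vanishes at p ∈ {-3}; B'(q) = 8q(q - 2)(q - 1) vanishes at q ∈ {0, 1, 2}.
Local minima of A (where A''>0): A(-3)=-18. Local minima of B: B(0)=0, B(2)=0.
So the global minimum of J is A(-3) + B(0) + 4 = -18 + 0 + 4 = -14, attained at (-3, 0).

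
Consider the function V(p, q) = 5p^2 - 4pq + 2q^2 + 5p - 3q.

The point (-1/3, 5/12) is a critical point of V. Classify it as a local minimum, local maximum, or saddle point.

The Hessian of V is constant: H = [[10, -4], [-4, 4]].
det(H) = 10·4 − (-4)² = 24.
det(H) > 0 and tr(H) = 14 > 0, so H is positive definite and the point is a local minimum.

local minimum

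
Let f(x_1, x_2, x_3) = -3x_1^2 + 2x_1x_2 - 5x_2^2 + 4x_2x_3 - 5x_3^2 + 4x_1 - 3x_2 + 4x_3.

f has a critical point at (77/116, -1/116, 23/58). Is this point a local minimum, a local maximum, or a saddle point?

The Hessian is constant: H = [[-6, 2, 0], [2, -10, 4], [0, 4, -10]].
Leading principal minors: Δ₁ = -6, Δ₂ = 56, Δ₃ = -464.
The minors alternate sign starting negative (−, +, −), so H is negative definite: a local maximum.

local maximum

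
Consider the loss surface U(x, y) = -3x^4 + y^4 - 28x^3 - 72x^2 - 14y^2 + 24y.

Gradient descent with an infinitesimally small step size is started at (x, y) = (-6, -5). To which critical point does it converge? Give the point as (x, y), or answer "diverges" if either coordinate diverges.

diverges

U is separable, so gradient descent decouples: x follows -∂U/∂x, y follows -∂U/∂y.
∂U/∂x = -12x(x + 3)(x + 4); at x=-6 this is 432, so x decreases.
∂U/∂y = 4(y - 2)(y - 1)(y + 3); at y=-5 this is -336, so y increases.
The x-coordinate has no critical point in that direction and runs off to infinity.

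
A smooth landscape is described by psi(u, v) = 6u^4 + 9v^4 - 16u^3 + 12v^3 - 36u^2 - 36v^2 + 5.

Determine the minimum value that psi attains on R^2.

-361

psi(u,v) separates as P(u) + Q(v) + 5, so its minimum is min P + min Q + 5.
P'(u) = 24u(u - 3)(u + 1) vanishes at u ∈ {-1, 0, 3}; Q'(v) = 36v(v - 1)(v + 2) vanishes at v ∈ {-2, 0, 1}.
Local minima of P (where P''>0): P(-1)=-14, P(3)=-270. Local minima of Q: Q(-2)=-96, Q(1)=-15.
So the global minimum of psi is P(3) + Q(-2) + 5 = -270 − 96 + 5 = -361, attained at (3, -2).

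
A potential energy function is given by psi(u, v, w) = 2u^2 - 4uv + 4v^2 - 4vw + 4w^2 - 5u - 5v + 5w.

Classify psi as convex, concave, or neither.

convex

psi is quadratic, so its Hessian is the constant matrix H = [[4, -4, 0], [-4, 8, -4], [0, -4, 8]].
Leading principal minors: 4, 16, 64.
All positive ⇒ H ≻ 0 ⇒ convex.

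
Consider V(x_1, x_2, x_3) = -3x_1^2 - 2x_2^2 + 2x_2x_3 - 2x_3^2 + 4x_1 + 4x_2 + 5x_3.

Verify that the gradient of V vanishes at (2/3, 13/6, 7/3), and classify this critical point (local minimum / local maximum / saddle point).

local maximum

∇V = (-6x_1 + 4, -4x_2 + 2x_3 + 4, 2x_2 - 4x_3 + 5); substituting (2/3, 13/6, 7/3) gives ∇V = (0, 0, 0), so (2/3, 13/6, 7/3) is indeed a critical point.
The Hessian is constant: H = [[-6, 0, 0], [0, -4, 2], [0, 2, -4]].
Leading principal minors: Δ₁ = -6, Δ₂ = 24, Δ₃ = -72.
The minors alternate sign starting negative (−, +, −), so H is negative definite: a local maximum.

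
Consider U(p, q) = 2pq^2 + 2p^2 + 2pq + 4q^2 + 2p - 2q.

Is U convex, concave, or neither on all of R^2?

The term 2pq^2 is cubic, so the Hessian is not constant.
∂²U/∂q² = 4p + 8, which takes both signs as p varies (negative for sufficiently negative p). A diagonal entry of the Hessian changing sign means the Hessian is neither positive- nor negative-semidefinite on all of R^2.

neither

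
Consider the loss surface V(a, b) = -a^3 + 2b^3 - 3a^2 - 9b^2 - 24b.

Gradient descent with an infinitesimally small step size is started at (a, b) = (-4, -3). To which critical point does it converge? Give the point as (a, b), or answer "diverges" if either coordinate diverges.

V is separable, so gradient descent decouples: a follows -∂V/∂a, b follows -∂V/∂b.
∂V/∂a = -3a(a + 2); at a=-4 this is -24, so a increases.
∂V/∂b = 6(b - 4)(b + 1); at b=-3 this is 84, so b decreases.
The b-coordinate has no critical point in that direction and runs off to infinity.

diverges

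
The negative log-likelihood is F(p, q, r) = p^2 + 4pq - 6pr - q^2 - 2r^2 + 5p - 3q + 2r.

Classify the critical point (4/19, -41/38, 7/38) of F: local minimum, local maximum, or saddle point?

The Hessian is constant: H = [[2, 4, -6], [4, -2, 0], [-6, 0, -4]].
Leading principal minors: Δ₁ = 2, Δ₂ = -20, Δ₃ = 152.
The minors fit neither the all-positive nor the alternating-sign pattern, so H is indefinite: a saddle point.

saddle point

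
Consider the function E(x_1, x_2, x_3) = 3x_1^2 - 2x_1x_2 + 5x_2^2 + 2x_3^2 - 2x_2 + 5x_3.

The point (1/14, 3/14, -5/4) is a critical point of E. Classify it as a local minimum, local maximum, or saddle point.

local minimum

The Hessian is constant: H = [[6, -2, 0], [-2, 10, 0], [0, 0, 4]].
Leading principal minors: Δ₁ = 6, Δ₂ = 56, Δ₃ = 224.
All leading minors are positive, so H is positive definite: a local minimum.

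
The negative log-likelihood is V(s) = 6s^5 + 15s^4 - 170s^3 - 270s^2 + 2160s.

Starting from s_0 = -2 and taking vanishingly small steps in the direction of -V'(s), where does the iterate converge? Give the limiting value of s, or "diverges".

-3

V'(s) = 30(s - 3)(s - 2)(s + 3)(s + 4), so V'(-2) = 1200.
Gradient descent moves in the -V' direction, i.e. s is decreasing.
The nearest critical point in that direction is s = -3, where V'' = 900 > 0 (a local minimum). The iterate converges there.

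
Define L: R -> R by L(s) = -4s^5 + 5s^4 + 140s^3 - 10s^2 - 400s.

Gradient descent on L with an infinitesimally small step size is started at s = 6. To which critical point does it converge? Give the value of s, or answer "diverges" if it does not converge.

L'(s) = -20(s - 5)(s - 1)(s + 1)(s + 4), so L'(6) = -7000.
Gradient descent moves in the -L' direction, i.e. s is increasing.
There is no critical point above s=6, and L' keeps the same sign, so the iterate runs off to +∞.

diverges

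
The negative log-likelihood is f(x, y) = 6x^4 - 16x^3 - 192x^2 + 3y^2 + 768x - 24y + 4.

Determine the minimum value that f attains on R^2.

-3628

f(x,y) separates as P(x) + Q(y) + 4, so its minimum is min P + min Q + 4.
P'(x) = 24(x - 4)(x - 2)(x + 4) vanishes at x ∈ {-4, 2, 4}; Q'(y) = 6y - 24 vanishes at y ∈ {4}.
Local minima of P (where P''>0): P(-4)=-3584, P(4)=512. Local minima of Q: Q(4)=-48.
So the global minimum of f is P(-4) + Q(4) + 4 = -3584 − 48 + 4 = -3628, attained at (-4, 4).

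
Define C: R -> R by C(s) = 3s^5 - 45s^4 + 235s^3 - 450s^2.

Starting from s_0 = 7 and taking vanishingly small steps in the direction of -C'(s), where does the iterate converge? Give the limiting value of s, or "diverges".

C'(s) = 15s(s - 5)(s - 4)(s - 3), so C'(7) = 2520.
Gradient descent moves in the -C' direction, i.e. s is decreasing.
The nearest critical point in that direction is s = 5, where C'' = 150 > 0 (a local minimum). The iterate converges there.

5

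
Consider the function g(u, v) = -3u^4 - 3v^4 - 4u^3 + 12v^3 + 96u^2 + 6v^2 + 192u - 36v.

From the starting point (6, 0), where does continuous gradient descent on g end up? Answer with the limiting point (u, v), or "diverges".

g is separable, so gradient descent decouples: u follows -∂g/∂u, v follows -∂g/∂v.
∂g/∂u = -12(u - 4)(u + 1)(u + 4); at u=6 this is -1680, so u increases.
∂g/∂v = -12(v - 3)(v - 1)(v + 1); at v=0 this is -36, so v increases.
The u-coordinate has no critical point in that direction and runs off to infinity.

diverges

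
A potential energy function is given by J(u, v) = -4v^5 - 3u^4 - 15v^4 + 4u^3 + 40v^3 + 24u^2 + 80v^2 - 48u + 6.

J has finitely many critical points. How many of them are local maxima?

4

J separates as a function of u plus a function of v, so ∇J=0 decouples.
∂J/∂u = -12(u - 2)(u - 1)(u + 2) = 0 at u ∈ {-2, 1, 2}; ∂J/∂v = -20v(v - 2)(v + 1)(v + 4) = 0 at v ∈ {-4, -1, 0, 2}.
The Hessian is diagonal: diag(J_uu, J_vv). Second derivatives: J_uu(-2)=-144, J_uu(1)=36, J_uu(2)=-48; J_vv(-4)=1440, J_vv(-1)=-180, J_vv(0)=160, J_vv(2)=-720.
Local maxima occur where both diagonal entries negative: (-2, -1), (-2, 2), (2, -1), (2, 2). Count: 4.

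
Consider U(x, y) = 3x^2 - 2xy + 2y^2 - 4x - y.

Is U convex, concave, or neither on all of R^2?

convex

U is quadratic, so its Hessian is the constant matrix H = [[6, -2], [-2, 4]].
det(H) = 20, tr(H) = 10.
det(H) > 0 and tr(H) > 0, so H is positive definite everywhere: convex.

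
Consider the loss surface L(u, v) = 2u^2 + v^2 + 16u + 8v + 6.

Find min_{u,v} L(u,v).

-42

L(u,v) separates as P(u) + Q(v) + 6, so its minimum is min P + min Q + 6.
P'(u) = 4u + 16 vanishes at u ∈ {-4}; Q'(v) = 2v + 8 vanishes at v ∈ {-4}.
Local minima of P (where P''>0): P(-4)=-32. Local minima of Q: Q(-4)=-16.
So the global minimum of L is P(-4) + Q(-4) + 6 = -32 − 16 + 6 = -42, attained at (-4, -4).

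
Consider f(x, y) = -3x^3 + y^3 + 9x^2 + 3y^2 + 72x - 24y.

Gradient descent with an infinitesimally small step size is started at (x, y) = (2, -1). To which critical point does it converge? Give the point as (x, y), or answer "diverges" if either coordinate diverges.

(-2, 2)

f is separable, so gradient descent decouples: x follows -∂f/∂x, y follows -∂f/∂y.
∂f/∂x = -9(x - 4)(x + 2); at x=2 this is 72, so x decreases.
∂f/∂y = 3(y - 2)(y + 4); at y=-1 this is -27, so y increases.
x converges to its nearest critical value -2 (a local min of the x-part); y converges to 2. The iterate converges to (-2, 2).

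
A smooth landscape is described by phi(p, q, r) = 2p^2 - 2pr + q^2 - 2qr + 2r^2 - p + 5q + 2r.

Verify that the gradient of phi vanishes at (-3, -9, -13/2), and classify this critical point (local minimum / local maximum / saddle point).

local minimum

∇phi = (4p - 2r - 1, 2q - 2r + 5, -2p - 2q + 4r + 2); substituting (-3, -9, -13/2) gives ∇phi = (0, 0, 0), so (-3, -9, -13/2) is indeed a critical point.
The Hessian is constant: H = [[4, 0, -2], [0, 2, -2], [-2, -2, 4]].
Leading principal minors: Δ₁ = 4, Δ₂ = 8, Δ₃ = 8.
All leading minors are positive, so H is positive definite: a local minimum.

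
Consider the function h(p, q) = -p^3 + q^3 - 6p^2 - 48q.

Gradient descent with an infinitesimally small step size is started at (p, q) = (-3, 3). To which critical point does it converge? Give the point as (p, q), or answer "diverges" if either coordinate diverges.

h is separable, so gradient descent decouples: p follows -∂h/∂p, q follows -∂h/∂q.
∂h/∂p = -3p(p + 4); at p=-3 this is 9, so p decreases.
∂h/∂q = 3(q - 4)(q + 4); at q=3 this is -21, so q increases.
p converges to its nearest critical value -4 (a local min of the p-part); q converges to 4. The iterate converges to (-4, 4).

(-4, 4)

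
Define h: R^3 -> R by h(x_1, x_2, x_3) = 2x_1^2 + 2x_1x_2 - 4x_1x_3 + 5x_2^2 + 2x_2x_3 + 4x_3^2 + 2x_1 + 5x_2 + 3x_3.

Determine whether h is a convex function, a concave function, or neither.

h is quadratic, so its Hessian is the constant matrix H = [[4, 2, -4], [2, 10, 2], [-4, 2, 8]].
Leading principal minors: 4, 36, 80.
All positive ⇒ H ≻ 0 ⇒ convex.

convex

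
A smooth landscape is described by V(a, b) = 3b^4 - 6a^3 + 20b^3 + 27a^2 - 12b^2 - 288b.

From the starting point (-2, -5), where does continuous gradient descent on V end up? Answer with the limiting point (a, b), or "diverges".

V is separable, so gradient descent decouples: a follows -∂V/∂a, b follows -∂V/∂b.
∂V/∂a = -18a(a - 3); at a=-2 this is -180, so a increases.
∂V/∂b = 12(b - 2)(b + 3)(b + 4); at b=-5 this is -168, so b increases.
a converges to its nearest critical value 0 (a local min of the a-part); b converges to -4. The iterate converges to (0, -4).

(0, -4)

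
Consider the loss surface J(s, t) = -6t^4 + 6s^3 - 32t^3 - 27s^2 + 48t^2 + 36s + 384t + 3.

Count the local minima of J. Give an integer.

J separates as a function of s plus a function of t, so ∇J=0 decouples.
∂J/∂s = 18(s - 2)(s - 1) = 0 at s ∈ {1, 2}; ∂J/∂t = -24(t - 2)(t + 2)(t + 4) = 0 at t ∈ {-4, -2, 2}.
The Hessian is diagonal: diag(J_ss, J_tt). Second derivatives: J_ss(1)=-18, J_ss(2)=18; J_tt(-4)=-288, J_tt(-2)=192, J_tt(2)=-576.
Local minima occur where both diagonal entries positive: (2, -2). Count: 1.

1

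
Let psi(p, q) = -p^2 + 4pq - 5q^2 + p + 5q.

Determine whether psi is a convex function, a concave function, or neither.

concave

psi is quadratic, so its Hessian is the constant matrix H = [[-2, 4], [4, -10]].
det(H) = 4, tr(H) = -12.
det(H) > 0 and tr(H) < 0, so H is negative definite everywhere: concave.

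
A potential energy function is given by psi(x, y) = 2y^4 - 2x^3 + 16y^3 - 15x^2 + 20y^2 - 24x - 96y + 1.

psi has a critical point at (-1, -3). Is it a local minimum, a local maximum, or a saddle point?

local maximum

The mixed partial ∂²psi/∂x∂y is 0, so the Hessian at any point is diag(psi_xx, psi_yy) = diag(-6(2x + 5), 8(3y^2 + 12y + 5)).
At (-1, -3): H = diag(-18, -32).
Both eigenvalues are negative, so H is negative definite: a local maximum.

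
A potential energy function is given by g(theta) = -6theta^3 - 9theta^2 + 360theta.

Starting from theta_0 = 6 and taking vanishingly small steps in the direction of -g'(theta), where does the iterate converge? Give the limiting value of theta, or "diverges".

g'(theta) = -18(theta - 4)(theta + 5), so g'(6) = -396.
Gradient descent moves in the -g' direction, i.e. theta is increasing.
There is no critical point above theta=6, and g' keeps the same sign, so the iterate runs off to +∞.

diverges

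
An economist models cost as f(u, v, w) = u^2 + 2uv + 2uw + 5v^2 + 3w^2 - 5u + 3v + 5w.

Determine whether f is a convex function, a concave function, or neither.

f is quadratic, so its Hessian is the constant matrix H = [[2, 2, 2], [2, 10, 0], [2, 0, 6]].
Leading principal minors: 2, 16, 56.
All positive ⇒ H ≻ 0 ⇒ convex.

convex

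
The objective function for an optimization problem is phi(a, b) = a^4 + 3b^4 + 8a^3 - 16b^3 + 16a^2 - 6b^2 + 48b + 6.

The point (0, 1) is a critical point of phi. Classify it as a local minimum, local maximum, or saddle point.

saddle point

The mixed partial ∂²phi/∂a∂b is 0, so the Hessian at any point is diag(phi_aa, phi_bb) = diag(4(3a^2 + 12a + 8), 12(3b^2 - 8b - 1)).
At (0, 1): H = diag(32, -72).
The eigenvalues have opposite signs, so H is indefinite: a saddle point.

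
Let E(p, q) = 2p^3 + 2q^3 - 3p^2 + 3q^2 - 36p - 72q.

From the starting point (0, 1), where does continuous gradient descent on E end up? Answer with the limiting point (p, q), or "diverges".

E is separable, so gradient descent decouples: p follows -∂E/∂p, q follows -∂E/∂q.
∂E/∂p = 6(p - 3)(p + 2); at p=0 this is -36, so p increases.
∂E/∂q = 6(q - 3)(q + 4); at q=1 this is -60, so q increases.
p converges to its nearest critical value 3 (a local min of the p-part); q converges to 3. The iterate converges to (3, 3).

(3, 3)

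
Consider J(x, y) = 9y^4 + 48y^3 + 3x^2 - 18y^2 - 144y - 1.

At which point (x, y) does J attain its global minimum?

J(x,y) separates as P(x) + Q(y) − 1, so its minimum is min P + min Q − 1.
P'(x) = 6x vanishes at x ∈ {0}; Q'(y) = 36(y - 1)(y + 1)(y + 4) vanishes at y ∈ {-4, -1, 1}.
Local minima of P (where P''>0): P(0)=0. Local minima of Q: Q(-4)=-480, Q(1)=-105.
So the global minimum of J is P(0) + Q(-4) − 1 = 0 − 480 − 1 = -481, attained at (0, -4).

(0, -4)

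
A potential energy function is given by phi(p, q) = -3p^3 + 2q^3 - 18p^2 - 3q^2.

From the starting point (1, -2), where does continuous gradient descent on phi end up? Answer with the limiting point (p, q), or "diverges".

phi is separable, so gradient descent decouples: p follows -∂phi/∂p, q follows -∂phi/∂q.
∂phi/∂p = -9p(p + 4); at p=1 this is -45, so p increases.
∂phi/∂q = 6q(q - 1); at q=-2 this is 36, so q decreases.
The p-coordinate has no critical point in that direction and runs off to infinity.

diverges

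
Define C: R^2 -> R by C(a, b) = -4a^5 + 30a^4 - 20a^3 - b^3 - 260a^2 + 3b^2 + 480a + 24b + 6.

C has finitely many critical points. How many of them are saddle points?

C separates as a function of a plus a function of b, so ∇C=0 decouples.
∂C/∂a = -20(a - 4)(a - 3)(a - 1)(a + 2) = 0 at a ∈ {-2, 1, 3, 4}; ∂C/∂b = -3(b - 4)(b + 2) = 0 at b ∈ {-2, 4}.
The Hessian is diagonal: diag(C_aa, C_bb). Second derivatives: C_aa(-2)=1800, C_aa(1)=-360, C_aa(3)=200, C_aa(4)=-360; C_bb(-2)=18, C_bb(4)=-18.
Saddle points occur where the two diagonal entries have opposite signs: (-2, 4), (1, -2), (3, 4), (4, -2). Count: 4.

4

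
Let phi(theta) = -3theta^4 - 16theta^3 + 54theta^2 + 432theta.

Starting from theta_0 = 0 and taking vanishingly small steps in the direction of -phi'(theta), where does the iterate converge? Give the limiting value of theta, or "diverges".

phi'(theta) = -12(theta - 3)(theta + 3)(theta + 4), so phi'(0) = 432.
Gradient descent moves in the -phi' direction, i.e. theta is decreasing.
The nearest critical point in that direction is theta = -3, where phi'' = 72 > 0 (a local minimum). The iterate converges there.

-3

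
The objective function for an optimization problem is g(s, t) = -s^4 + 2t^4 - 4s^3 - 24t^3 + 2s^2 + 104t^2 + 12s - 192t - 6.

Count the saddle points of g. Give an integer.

5

g separates as a function of s plus a function of t, so ∇g=0 decouples.
∂g/∂s = -4(s - 1)(s + 1)(s + 3) = 0 at s ∈ {-3, -1, 1}; ∂g/∂t = 8(t - 4)(t - 3)(t - 2) = 0 at t ∈ {2, 3, 4}.
The Hessian is diagonal: diag(g_ss, g_tt). Second derivatives: g_ss(-3)=-32, g_ss(-1)=16, g_ss(1)=-32; g_tt(2)=16, g_tt(3)=-8, g_tt(4)=16.
Saddle points occur where the two diagonal entries have opposite signs: (-3, 2), (-3, 4), (-1, 3), (1, 2), (1, 4). Count: 5.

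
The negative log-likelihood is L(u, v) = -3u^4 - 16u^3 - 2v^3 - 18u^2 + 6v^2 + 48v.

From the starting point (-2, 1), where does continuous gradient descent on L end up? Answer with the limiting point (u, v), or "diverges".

(-1, -2)

L is separable, so gradient descent decouples: u follows -∂L/∂u, v follows -∂L/∂v.
∂L/∂u = -12u(u + 1)(u + 3); at u=-2 this is -24, so u increases.
∂L/∂v = -6(v - 4)(v + 2); at v=1 this is 54, so v decreases.
u converges to its nearest critical value -1 (a local min of the u-part); v converges to -2. The iterate converges to (-1, -2).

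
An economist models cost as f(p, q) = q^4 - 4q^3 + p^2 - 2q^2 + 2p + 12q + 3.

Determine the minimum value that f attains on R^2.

f(p,q) separates as A(p) + B(q) + 3, so its minimum is min A + min B + 3.
A'(p) = 2p + 2 vanishes at p ∈ {-1}; B'(q) = 4(q - 3)(q - 1)(q + 1) vanishes at q ∈ {-1, 1, 3}.
Local minima of A (where A''>0): A(-1)=-1. Local minima of B: B(-1)=-9, B(3)=-9.
So the global minimum of f is A(-1) + B(-1) + 3 = -1 − 9 + 3 = -7, attained at (-1, -1).

-7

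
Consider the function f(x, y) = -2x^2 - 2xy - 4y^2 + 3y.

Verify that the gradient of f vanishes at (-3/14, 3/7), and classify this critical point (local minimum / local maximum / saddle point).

∇f = (-4x - 2y, -2x - 8y + 3); substituting (-3/14, 3/7) gives ∇f = (0, 0), so (-3/14, 3/7) is indeed a critical point.
The Hessian of f is constant: H = [[-4, -2], [-2, -8]].
det(H) = (-4)·(-8) − (-2)² = 28.
det(H) > 0 and tr(H) = -12 < 0, so H is negative definite and the point is a local maximum.

local maximum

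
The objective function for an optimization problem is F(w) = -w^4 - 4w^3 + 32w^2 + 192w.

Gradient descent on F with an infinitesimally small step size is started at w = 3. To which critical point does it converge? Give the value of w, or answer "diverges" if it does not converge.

-3

F'(w) = -4(w - 4)(w + 3)(w + 4), so F'(3) = 168.
Gradient descent moves in the -F' direction, i.e. w is decreasing.
The nearest critical point in that direction is w = -3, where F'' = 28 > 0 (a local minimum). The iterate converges there.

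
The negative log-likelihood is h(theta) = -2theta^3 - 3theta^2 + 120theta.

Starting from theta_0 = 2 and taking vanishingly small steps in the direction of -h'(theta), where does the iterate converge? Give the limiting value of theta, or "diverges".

-5

h'(theta) = -6(theta - 4)(theta + 5), so h'(2) = 84.
Gradient descent moves in the -h' direction, i.e. theta is decreasing.
The nearest critical point in that direction is theta = -5, where h'' = 54 > 0 (a local minimum). The iterate converges there.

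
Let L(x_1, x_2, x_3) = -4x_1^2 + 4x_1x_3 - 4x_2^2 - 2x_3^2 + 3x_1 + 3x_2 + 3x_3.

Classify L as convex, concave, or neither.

concave

L is quadratic, so its Hessian is the constant matrix H = [[-8, 0, 4], [0, -8, 0], [4, 0, -4]].
Leading principal minors: -8, 64, -128.
Signs alternate −, +, − ⇒ H ≺ 0 ⇒ concave.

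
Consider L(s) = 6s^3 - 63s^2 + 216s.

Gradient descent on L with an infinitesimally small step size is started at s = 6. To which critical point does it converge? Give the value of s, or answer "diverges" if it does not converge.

L'(s) = 18(s - 4)(s - 3), so L'(6) = 108.
Gradient descent moves in the -L' direction, i.e. s is decreasing.
The nearest critical point in that direction is s = 4, where L'' = 18 > 0 (a local minimum). The iterate converges there.

4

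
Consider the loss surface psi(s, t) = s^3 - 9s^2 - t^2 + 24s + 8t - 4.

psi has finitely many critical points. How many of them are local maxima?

psi separates as a function of s plus a function of t, so ∇psi=0 decouples.
∂psi/∂s = 3(s - 4)(s - 2) = 0 at s ∈ {2, 4}; ∂psi/∂t = -2(t - 4) = 0 at t ∈ {4}.
The Hessian is diagonal: diag(psi_ss, psi_tt). Second derivatives: psi_ss(2)=-6, psi_ss(4)=6; psi_tt(4)=-2.
Local maxima occur where both diagonal entries negative: (2, 4). Count: 1.

1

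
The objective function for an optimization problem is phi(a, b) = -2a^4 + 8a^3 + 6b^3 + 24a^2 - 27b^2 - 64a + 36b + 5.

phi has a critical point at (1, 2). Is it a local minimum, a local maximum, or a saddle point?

The mixed partial ∂²phi/∂a∂b is 0, so the Hessian at any point is diag(phi_aa, phi_bb) = diag(24(-a^2 + 2a + 2), 18(2b - 3)).
At (1, 2): H = diag(72, 18).
Both eigenvalues are positive, so H is positive definite: a local minimum.

local minimum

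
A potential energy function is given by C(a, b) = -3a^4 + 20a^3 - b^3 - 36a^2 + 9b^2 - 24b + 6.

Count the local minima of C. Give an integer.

1

C separates as a function of a plus a function of b, so ∇C=0 decouples.
∂C/∂a = -12a(a - 3)(a - 2) = 0 at a ∈ {0, 2, 3}; ∂C/∂b = -3(b - 4)(b - 2) = 0 at b ∈ {2, 4}.
The Hessian is diagonal: diag(C_aa, C_bb). Second derivatives: C_aa(0)=-72, C_aa(2)=24, C_aa(3)=-36; C_bb(2)=6, C_bb(4)=-6.
Local minima occur where both diagonal entries positive: (2, 2). Count: 1.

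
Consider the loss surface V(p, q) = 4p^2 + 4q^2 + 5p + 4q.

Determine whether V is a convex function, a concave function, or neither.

convex

V is quadratic, so its Hessian is the constant matrix H = [[8, 0], [0, 8]].
det(H) = 64, tr(H) = 16.
det(H) > 0 and tr(H) > 0, so H is positive definite everywhere: convex.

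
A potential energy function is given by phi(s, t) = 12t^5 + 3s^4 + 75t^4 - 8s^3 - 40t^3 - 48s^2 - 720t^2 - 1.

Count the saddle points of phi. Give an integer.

6

phi separates as a function of s plus a function of t, so ∇phi=0 decouples.
∂phi/∂s = 12s(s - 4)(s + 2) = 0 at s ∈ {-2, 0, 4}; ∂phi/∂t = 60t(t - 2)(t + 3)(t + 4) = 0 at t ∈ {-4, -3, 0, 2}.
The Hessian is diagonal: diag(phi_ss, phi_tt). Second derivatives: phi_ss(-2)=144, phi_ss(0)=-96, phi_ss(4)=288; phi_tt(-4)=-1440, phi_tt(-3)=900, phi_tt(0)=-1440, phi_tt(2)=3600.
Saddle points occur where the two diagonal entries have opposite signs: (-2, -4), (-2, 0), (0, -3), (0, 2), (4, -4), (4, 0). Count: 6.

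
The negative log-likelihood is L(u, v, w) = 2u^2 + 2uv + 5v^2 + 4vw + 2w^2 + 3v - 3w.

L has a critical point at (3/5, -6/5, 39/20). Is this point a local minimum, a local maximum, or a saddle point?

The Hessian is constant: H = [[4, 2, 0], [2, 10, 4], [0, 4, 4]].
Leading principal minors: Δ₁ = 4, Δ₂ = 36, Δ₃ = 80.
All leading minors are positive, so H is positive definite: a local minimum.

local minimum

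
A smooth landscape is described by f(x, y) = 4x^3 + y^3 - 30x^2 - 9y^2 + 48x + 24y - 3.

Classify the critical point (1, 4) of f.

The mixed partial ∂²f/∂x∂y is 0, so the Hessian at any point is diag(f_xx, f_yy) = diag(12(2x - 5), 6(y - 3)).
At (1, 4): H = diag(-36, 6).
The eigenvalues have opposite signs, so H is indefinite: a saddle point.

saddle point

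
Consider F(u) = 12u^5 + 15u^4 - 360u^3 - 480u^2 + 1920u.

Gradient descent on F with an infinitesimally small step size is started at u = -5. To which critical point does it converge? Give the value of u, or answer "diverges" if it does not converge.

diverges

F'(u) = 60(u - 4)(u - 1)(u + 2)(u + 4), so F'(-5) = 9720.
Gradient descent moves in the -F' direction, i.e. u is decreasing.
There is no critical point below u=-5, and F' keeps the same sign, so the iterate runs off to −∞.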